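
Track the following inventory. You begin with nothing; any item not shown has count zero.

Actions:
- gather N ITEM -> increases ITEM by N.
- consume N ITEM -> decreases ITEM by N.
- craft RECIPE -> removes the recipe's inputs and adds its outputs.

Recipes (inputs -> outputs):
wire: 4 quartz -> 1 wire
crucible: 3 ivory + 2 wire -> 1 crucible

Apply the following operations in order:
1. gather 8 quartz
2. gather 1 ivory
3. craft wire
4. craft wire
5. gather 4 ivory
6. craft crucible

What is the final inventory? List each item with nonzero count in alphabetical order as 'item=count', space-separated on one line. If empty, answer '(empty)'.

After 1 (gather 8 quartz): quartz=8
After 2 (gather 1 ivory): ivory=1 quartz=8
After 3 (craft wire): ivory=1 quartz=4 wire=1
After 4 (craft wire): ivory=1 wire=2
After 5 (gather 4 ivory): ivory=5 wire=2
After 6 (craft crucible): crucible=1 ivory=2

Answer: crucible=1 ivory=2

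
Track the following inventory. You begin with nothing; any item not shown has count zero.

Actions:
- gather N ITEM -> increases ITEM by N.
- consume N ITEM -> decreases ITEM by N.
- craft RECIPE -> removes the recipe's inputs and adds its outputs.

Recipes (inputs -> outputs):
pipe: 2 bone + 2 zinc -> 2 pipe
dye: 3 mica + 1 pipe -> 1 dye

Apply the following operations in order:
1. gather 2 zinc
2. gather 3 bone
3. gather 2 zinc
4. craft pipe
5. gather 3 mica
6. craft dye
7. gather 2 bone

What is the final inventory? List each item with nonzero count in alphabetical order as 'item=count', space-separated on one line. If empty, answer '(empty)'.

After 1 (gather 2 zinc): zinc=2
After 2 (gather 3 bone): bone=3 zinc=2
After 3 (gather 2 zinc): bone=3 zinc=4
After 4 (craft pipe): bone=1 pipe=2 zinc=2
After 5 (gather 3 mica): bone=1 mica=3 pipe=2 zinc=2
After 6 (craft dye): bone=1 dye=1 pipe=1 zinc=2
After 7 (gather 2 bone): bone=3 dye=1 pipe=1 zinc=2

Answer: bone=3 dye=1 pipe=1 zinc=2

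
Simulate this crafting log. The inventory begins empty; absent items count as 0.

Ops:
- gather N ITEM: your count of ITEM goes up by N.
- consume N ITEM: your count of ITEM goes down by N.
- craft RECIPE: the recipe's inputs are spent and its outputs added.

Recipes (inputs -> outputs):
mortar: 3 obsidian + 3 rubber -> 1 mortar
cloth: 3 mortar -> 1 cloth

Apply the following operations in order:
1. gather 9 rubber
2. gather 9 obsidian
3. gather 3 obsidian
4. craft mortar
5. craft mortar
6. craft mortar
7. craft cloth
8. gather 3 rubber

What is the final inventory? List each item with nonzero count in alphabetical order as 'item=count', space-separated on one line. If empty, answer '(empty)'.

After 1 (gather 9 rubber): rubber=9
After 2 (gather 9 obsidian): obsidian=9 rubber=9
After 3 (gather 3 obsidian): obsidian=12 rubber=9
After 4 (craft mortar): mortar=1 obsidian=9 rubber=6
After 5 (craft mortar): mortar=2 obsidian=6 rubber=3
After 6 (craft mortar): mortar=3 obsidian=3
After 7 (craft cloth): cloth=1 obsidian=3
After 8 (gather 3 rubber): cloth=1 obsidian=3 rubber=3

Answer: cloth=1 obsidian=3 rubber=3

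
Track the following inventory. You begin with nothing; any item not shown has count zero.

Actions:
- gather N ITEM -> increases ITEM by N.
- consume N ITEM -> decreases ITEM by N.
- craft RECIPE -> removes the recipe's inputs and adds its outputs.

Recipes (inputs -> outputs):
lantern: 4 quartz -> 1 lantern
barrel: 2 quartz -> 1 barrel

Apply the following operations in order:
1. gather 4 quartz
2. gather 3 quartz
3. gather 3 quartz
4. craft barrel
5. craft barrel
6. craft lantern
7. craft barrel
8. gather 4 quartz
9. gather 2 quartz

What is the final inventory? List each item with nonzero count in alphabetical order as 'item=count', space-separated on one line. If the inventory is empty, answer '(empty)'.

After 1 (gather 4 quartz): quartz=4
After 2 (gather 3 quartz): quartz=7
After 3 (gather 3 quartz): quartz=10
After 4 (craft barrel): barrel=1 quartz=8
After 5 (craft barrel): barrel=2 quartz=6
After 6 (craft lantern): barrel=2 lantern=1 quartz=2
After 7 (craft barrel): barrel=3 lantern=1
After 8 (gather 4 quartz): barrel=3 lantern=1 quartz=4
After 9 (gather 2 quartz): barrel=3 lantern=1 quartz=6

Answer: barrel=3 lantern=1 quartz=6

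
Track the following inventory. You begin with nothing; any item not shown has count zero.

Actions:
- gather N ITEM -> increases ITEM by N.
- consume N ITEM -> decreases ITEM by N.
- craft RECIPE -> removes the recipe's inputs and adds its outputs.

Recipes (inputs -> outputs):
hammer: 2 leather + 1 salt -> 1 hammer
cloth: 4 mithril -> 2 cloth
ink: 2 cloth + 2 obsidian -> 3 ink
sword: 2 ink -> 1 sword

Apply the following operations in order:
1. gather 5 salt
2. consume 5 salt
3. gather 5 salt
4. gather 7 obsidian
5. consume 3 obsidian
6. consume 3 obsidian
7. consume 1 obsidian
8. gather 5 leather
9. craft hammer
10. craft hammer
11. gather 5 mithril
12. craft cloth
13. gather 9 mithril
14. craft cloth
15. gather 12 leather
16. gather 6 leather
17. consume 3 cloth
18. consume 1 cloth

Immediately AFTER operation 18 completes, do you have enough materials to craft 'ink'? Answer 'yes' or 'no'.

Answer: no

Derivation:
After 1 (gather 5 salt): salt=5
After 2 (consume 5 salt): (empty)
After 3 (gather 5 salt): salt=5
After 4 (gather 7 obsidian): obsidian=7 salt=5
After 5 (consume 3 obsidian): obsidian=4 salt=5
After 6 (consume 3 obsidian): obsidian=1 salt=5
After 7 (consume 1 obsidian): salt=5
After 8 (gather 5 leather): leather=5 salt=5
After 9 (craft hammer): hammer=1 leather=3 salt=4
After 10 (craft hammer): hammer=2 leather=1 salt=3
After 11 (gather 5 mithril): hammer=2 leather=1 mithril=5 salt=3
After 12 (craft cloth): cloth=2 hammer=2 leather=1 mithril=1 salt=3
After 13 (gather 9 mithril): cloth=2 hammer=2 leather=1 mithril=10 salt=3
After 14 (craft cloth): cloth=4 hammer=2 leather=1 mithril=6 salt=3
After 15 (gather 12 leather): cloth=4 hammer=2 leather=13 mithril=6 salt=3
After 16 (gather 6 leather): cloth=4 hammer=2 leather=19 mithril=6 salt=3
After 17 (consume 3 cloth): cloth=1 hammer=2 leather=19 mithril=6 salt=3
After 18 (consume 1 cloth): hammer=2 leather=19 mithril=6 salt=3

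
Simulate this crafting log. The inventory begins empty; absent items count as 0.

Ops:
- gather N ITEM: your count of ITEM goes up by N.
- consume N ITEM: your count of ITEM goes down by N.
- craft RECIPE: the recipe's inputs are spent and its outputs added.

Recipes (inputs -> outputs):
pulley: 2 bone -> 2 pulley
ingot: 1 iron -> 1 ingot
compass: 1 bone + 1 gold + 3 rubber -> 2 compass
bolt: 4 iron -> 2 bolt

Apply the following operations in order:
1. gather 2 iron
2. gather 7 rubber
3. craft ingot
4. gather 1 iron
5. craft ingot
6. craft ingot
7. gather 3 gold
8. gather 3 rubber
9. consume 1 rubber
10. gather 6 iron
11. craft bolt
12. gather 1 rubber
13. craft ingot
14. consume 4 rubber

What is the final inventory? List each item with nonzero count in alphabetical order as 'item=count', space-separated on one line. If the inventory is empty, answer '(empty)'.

After 1 (gather 2 iron): iron=2
After 2 (gather 7 rubber): iron=2 rubber=7
After 3 (craft ingot): ingot=1 iron=1 rubber=7
After 4 (gather 1 iron): ingot=1 iron=2 rubber=7
After 5 (craft ingot): ingot=2 iron=1 rubber=7
After 6 (craft ingot): ingot=3 rubber=7
After 7 (gather 3 gold): gold=3 ingot=3 rubber=7
After 8 (gather 3 rubber): gold=3 ingot=3 rubber=10
After 9 (consume 1 rubber): gold=3 ingot=3 rubber=9
After 10 (gather 6 iron): gold=3 ingot=3 iron=6 rubber=9
After 11 (craft bolt): bolt=2 gold=3 ingot=3 iron=2 rubber=9
After 12 (gather 1 rubber): bolt=2 gold=3 ingot=3 iron=2 rubber=10
After 13 (craft ingot): bolt=2 gold=3 ingot=4 iron=1 rubber=10
After 14 (consume 4 rubber): bolt=2 gold=3 ingot=4 iron=1 rubber=6

Answer: bolt=2 gold=3 ingot=4 iron=1 rubber=6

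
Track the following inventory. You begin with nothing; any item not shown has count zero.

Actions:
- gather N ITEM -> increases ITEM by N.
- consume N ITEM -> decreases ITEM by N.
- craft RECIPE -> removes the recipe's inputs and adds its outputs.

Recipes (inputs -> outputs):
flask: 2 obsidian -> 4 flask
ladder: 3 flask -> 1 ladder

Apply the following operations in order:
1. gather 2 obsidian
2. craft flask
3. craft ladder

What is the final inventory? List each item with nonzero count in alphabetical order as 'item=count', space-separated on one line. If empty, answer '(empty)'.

Answer: flask=1 ladder=1

Derivation:
After 1 (gather 2 obsidian): obsidian=2
After 2 (craft flask): flask=4
After 3 (craft ladder): flask=1 ladder=1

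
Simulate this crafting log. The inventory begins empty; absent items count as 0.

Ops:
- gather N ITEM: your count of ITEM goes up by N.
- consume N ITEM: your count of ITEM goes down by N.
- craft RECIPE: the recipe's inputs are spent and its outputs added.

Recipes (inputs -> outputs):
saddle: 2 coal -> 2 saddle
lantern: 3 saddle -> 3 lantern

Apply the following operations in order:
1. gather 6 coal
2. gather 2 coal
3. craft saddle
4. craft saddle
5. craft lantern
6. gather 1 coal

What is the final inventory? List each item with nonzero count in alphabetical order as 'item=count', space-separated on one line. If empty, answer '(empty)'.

Answer: coal=5 lantern=3 saddle=1

Derivation:
After 1 (gather 6 coal): coal=6
After 2 (gather 2 coal): coal=8
After 3 (craft saddle): coal=6 saddle=2
After 4 (craft saddle): coal=4 saddle=4
After 5 (craft lantern): coal=4 lantern=3 saddle=1
After 6 (gather 1 coal): coal=5 lantern=3 saddle=1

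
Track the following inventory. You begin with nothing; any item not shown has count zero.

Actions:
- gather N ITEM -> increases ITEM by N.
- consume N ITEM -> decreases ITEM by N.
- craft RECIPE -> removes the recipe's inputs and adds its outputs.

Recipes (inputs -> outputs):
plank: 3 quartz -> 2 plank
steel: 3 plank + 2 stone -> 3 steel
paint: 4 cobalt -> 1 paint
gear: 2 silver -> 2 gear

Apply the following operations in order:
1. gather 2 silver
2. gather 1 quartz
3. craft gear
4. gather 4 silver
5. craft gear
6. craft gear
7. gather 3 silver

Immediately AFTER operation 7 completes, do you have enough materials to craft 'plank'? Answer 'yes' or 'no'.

Answer: no

Derivation:
After 1 (gather 2 silver): silver=2
After 2 (gather 1 quartz): quartz=1 silver=2
After 3 (craft gear): gear=2 quartz=1
After 4 (gather 4 silver): gear=2 quartz=1 silver=4
After 5 (craft gear): gear=4 quartz=1 silver=2
After 6 (craft gear): gear=6 quartz=1
After 7 (gather 3 silver): gear=6 quartz=1 silver=3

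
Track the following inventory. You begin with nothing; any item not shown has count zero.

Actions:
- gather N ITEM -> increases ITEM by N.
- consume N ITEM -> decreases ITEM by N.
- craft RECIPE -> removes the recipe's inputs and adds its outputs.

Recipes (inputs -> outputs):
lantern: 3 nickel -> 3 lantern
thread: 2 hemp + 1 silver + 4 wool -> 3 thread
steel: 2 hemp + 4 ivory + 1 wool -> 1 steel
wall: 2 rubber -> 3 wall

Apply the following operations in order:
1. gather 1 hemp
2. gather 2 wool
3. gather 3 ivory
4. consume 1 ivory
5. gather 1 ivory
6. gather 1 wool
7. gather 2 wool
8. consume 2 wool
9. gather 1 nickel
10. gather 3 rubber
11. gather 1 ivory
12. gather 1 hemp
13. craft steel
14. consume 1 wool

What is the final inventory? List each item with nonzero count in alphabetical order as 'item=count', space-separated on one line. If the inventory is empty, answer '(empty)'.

After 1 (gather 1 hemp): hemp=1
After 2 (gather 2 wool): hemp=1 wool=2
After 3 (gather 3 ivory): hemp=1 ivory=3 wool=2
After 4 (consume 1 ivory): hemp=1 ivory=2 wool=2
After 5 (gather 1 ivory): hemp=1 ivory=3 wool=2
After 6 (gather 1 wool): hemp=1 ivory=3 wool=3
After 7 (gather 2 wool): hemp=1 ivory=3 wool=5
After 8 (consume 2 wool): hemp=1 ivory=3 wool=3
After 9 (gather 1 nickel): hemp=1 ivory=3 nickel=1 wool=3
After 10 (gather 3 rubber): hemp=1 ivory=3 nickel=1 rubber=3 wool=3
After 11 (gather 1 ivory): hemp=1 ivory=4 nickel=1 rubber=3 wool=3
After 12 (gather 1 hemp): hemp=2 ivory=4 nickel=1 rubber=3 wool=3
After 13 (craft steel): nickel=1 rubber=3 steel=1 wool=2
After 14 (consume 1 wool): nickel=1 rubber=3 steel=1 wool=1

Answer: nickel=1 rubber=3 steel=1 wool=1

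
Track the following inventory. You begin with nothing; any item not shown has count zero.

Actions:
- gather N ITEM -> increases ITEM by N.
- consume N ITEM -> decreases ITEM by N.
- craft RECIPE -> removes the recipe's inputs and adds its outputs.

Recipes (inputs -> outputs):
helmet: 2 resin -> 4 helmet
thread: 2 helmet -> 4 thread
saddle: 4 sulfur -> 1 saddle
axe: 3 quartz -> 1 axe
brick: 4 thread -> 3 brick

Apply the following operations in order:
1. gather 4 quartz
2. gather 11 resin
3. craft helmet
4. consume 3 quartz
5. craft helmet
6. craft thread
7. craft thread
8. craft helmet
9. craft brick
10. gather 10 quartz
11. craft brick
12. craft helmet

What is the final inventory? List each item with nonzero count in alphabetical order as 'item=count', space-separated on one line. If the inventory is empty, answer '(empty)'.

Answer: brick=6 helmet=12 quartz=11 resin=3

Derivation:
After 1 (gather 4 quartz): quartz=4
After 2 (gather 11 resin): quartz=4 resin=11
After 3 (craft helmet): helmet=4 quartz=4 resin=9
After 4 (consume 3 quartz): helmet=4 quartz=1 resin=9
After 5 (craft helmet): helmet=8 quartz=1 resin=7
After 6 (craft thread): helmet=6 quartz=1 resin=7 thread=4
After 7 (craft thread): helmet=4 quartz=1 resin=7 thread=8
After 8 (craft helmet): helmet=8 quartz=1 resin=5 thread=8
After 9 (craft brick): brick=3 helmet=8 quartz=1 resin=5 thread=4
After 10 (gather 10 quartz): brick=3 helmet=8 quartz=11 resin=5 thread=4
After 11 (craft brick): brick=6 helmet=8 quartz=11 resin=5
After 12 (craft helmet): brick=6 helmet=12 quartz=11 resin=3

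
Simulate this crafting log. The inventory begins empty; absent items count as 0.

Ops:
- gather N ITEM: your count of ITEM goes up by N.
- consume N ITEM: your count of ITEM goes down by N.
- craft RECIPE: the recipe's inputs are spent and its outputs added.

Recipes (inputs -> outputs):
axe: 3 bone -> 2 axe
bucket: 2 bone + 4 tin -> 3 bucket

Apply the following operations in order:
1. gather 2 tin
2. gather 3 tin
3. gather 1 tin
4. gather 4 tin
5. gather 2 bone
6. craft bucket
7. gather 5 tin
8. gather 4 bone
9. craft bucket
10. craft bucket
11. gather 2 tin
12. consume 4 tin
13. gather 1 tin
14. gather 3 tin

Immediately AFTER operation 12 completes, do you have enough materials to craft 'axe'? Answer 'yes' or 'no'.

After 1 (gather 2 tin): tin=2
After 2 (gather 3 tin): tin=5
After 3 (gather 1 tin): tin=6
After 4 (gather 4 tin): tin=10
After 5 (gather 2 bone): bone=2 tin=10
After 6 (craft bucket): bucket=3 tin=6
After 7 (gather 5 tin): bucket=3 tin=11
After 8 (gather 4 bone): bone=4 bucket=3 tin=11
After 9 (craft bucket): bone=2 bucket=6 tin=7
After 10 (craft bucket): bucket=9 tin=3
After 11 (gather 2 tin): bucket=9 tin=5
After 12 (consume 4 tin): bucket=9 tin=1

Answer: no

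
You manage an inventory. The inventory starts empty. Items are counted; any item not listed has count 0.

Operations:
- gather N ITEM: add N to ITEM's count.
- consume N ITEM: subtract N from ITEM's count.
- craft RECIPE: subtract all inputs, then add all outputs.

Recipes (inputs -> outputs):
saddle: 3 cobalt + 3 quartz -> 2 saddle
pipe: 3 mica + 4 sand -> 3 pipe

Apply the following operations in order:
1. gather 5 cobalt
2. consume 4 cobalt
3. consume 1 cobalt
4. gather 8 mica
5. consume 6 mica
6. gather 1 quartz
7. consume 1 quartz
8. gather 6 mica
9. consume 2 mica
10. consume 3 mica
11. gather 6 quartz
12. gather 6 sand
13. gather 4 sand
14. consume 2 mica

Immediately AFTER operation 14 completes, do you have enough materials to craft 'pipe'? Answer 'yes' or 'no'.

Answer: no

Derivation:
After 1 (gather 5 cobalt): cobalt=5
After 2 (consume 4 cobalt): cobalt=1
After 3 (consume 1 cobalt): (empty)
After 4 (gather 8 mica): mica=8
After 5 (consume 6 mica): mica=2
After 6 (gather 1 quartz): mica=2 quartz=1
After 7 (consume 1 quartz): mica=2
After 8 (gather 6 mica): mica=8
After 9 (consume 2 mica): mica=6
After 10 (consume 3 mica): mica=3
After 11 (gather 6 quartz): mica=3 quartz=6
After 12 (gather 6 sand): mica=3 quartz=6 sand=6
After 13 (gather 4 sand): mica=3 quartz=6 sand=10
After 14 (consume 2 mica): mica=1 quartz=6 sand=10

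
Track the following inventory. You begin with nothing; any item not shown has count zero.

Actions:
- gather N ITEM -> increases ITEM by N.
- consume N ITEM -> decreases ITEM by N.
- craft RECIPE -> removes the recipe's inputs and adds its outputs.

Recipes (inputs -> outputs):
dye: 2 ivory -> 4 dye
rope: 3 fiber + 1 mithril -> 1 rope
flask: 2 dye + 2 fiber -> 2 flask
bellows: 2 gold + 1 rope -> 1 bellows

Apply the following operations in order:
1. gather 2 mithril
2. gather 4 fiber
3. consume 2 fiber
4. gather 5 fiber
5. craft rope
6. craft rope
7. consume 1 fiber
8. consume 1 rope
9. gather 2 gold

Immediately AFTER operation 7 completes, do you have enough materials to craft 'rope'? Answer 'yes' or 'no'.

Answer: no

Derivation:
After 1 (gather 2 mithril): mithril=2
After 2 (gather 4 fiber): fiber=4 mithril=2
After 3 (consume 2 fiber): fiber=2 mithril=2
After 4 (gather 5 fiber): fiber=7 mithril=2
After 5 (craft rope): fiber=4 mithril=1 rope=1
After 6 (craft rope): fiber=1 rope=2
After 7 (consume 1 fiber): rope=2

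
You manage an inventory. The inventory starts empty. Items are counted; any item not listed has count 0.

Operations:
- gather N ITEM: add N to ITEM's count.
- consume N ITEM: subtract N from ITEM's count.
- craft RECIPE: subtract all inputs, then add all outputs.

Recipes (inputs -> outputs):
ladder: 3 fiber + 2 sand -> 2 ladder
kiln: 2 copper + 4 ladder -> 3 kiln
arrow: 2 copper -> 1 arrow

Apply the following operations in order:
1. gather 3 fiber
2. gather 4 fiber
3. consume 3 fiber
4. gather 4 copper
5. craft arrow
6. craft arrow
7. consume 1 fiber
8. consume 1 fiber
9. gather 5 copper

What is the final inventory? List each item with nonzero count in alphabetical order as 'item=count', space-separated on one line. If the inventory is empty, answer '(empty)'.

Answer: arrow=2 copper=5 fiber=2

Derivation:
After 1 (gather 3 fiber): fiber=3
After 2 (gather 4 fiber): fiber=7
After 3 (consume 3 fiber): fiber=4
After 4 (gather 4 copper): copper=4 fiber=4
After 5 (craft arrow): arrow=1 copper=2 fiber=4
After 6 (craft arrow): arrow=2 fiber=4
After 7 (consume 1 fiber): arrow=2 fiber=3
After 8 (consume 1 fiber): arrow=2 fiber=2
After 9 (gather 5 copper): arrow=2 copper=5 fiber=2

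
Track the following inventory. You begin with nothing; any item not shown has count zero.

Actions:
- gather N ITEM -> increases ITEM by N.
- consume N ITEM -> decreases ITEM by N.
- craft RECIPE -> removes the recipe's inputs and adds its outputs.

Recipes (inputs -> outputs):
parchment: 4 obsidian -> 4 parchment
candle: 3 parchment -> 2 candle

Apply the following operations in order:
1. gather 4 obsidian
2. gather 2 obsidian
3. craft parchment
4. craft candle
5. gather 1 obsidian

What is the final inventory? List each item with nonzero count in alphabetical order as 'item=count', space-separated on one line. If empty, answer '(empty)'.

Answer: candle=2 obsidian=3 parchment=1

Derivation:
After 1 (gather 4 obsidian): obsidian=4
After 2 (gather 2 obsidian): obsidian=6
After 3 (craft parchment): obsidian=2 parchment=4
After 4 (craft candle): candle=2 obsidian=2 parchment=1
After 5 (gather 1 obsidian): candle=2 obsidian=3 parchment=1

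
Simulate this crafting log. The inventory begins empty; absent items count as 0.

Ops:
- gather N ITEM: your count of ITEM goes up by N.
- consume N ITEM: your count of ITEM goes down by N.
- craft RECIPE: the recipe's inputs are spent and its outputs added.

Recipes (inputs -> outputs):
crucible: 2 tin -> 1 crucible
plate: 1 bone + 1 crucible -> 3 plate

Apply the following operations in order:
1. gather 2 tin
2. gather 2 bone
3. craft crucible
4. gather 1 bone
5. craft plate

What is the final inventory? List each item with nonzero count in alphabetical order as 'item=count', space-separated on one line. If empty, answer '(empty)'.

After 1 (gather 2 tin): tin=2
After 2 (gather 2 bone): bone=2 tin=2
After 3 (craft crucible): bone=2 crucible=1
After 4 (gather 1 bone): bone=3 crucible=1
After 5 (craft plate): bone=2 plate=3

Answer: bone=2 plate=3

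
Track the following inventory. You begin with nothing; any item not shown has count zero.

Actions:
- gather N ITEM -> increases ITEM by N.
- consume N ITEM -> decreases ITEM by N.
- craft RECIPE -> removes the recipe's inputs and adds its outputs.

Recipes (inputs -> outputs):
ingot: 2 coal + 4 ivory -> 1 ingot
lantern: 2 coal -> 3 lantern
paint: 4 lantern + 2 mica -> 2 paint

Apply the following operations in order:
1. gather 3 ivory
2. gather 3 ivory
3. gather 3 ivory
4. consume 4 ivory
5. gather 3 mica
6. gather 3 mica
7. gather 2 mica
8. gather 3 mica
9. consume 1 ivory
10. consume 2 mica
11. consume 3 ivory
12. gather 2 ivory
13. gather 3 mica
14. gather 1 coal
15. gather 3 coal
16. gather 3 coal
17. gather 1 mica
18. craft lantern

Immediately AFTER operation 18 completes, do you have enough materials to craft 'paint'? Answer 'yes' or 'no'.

Answer: no

Derivation:
After 1 (gather 3 ivory): ivory=3
After 2 (gather 3 ivory): ivory=6
After 3 (gather 3 ivory): ivory=9
After 4 (consume 4 ivory): ivory=5
After 5 (gather 3 mica): ivory=5 mica=3
After 6 (gather 3 mica): ivory=5 mica=6
After 7 (gather 2 mica): ivory=5 mica=8
After 8 (gather 3 mica): ivory=5 mica=11
After 9 (consume 1 ivory): ivory=4 mica=11
After 10 (consume 2 mica): ivory=4 mica=9
After 11 (consume 3 ivory): ivory=1 mica=9
After 12 (gather 2 ivory): ivory=3 mica=9
After 13 (gather 3 mica): ivory=3 mica=12
After 14 (gather 1 coal): coal=1 ivory=3 mica=12
After 15 (gather 3 coal): coal=4 ivory=3 mica=12
After 16 (gather 3 coal): coal=7 ivory=3 mica=12
After 17 (gather 1 mica): coal=7 ivory=3 mica=13
After 18 (craft lantern): coal=5 ivory=3 lantern=3 mica=13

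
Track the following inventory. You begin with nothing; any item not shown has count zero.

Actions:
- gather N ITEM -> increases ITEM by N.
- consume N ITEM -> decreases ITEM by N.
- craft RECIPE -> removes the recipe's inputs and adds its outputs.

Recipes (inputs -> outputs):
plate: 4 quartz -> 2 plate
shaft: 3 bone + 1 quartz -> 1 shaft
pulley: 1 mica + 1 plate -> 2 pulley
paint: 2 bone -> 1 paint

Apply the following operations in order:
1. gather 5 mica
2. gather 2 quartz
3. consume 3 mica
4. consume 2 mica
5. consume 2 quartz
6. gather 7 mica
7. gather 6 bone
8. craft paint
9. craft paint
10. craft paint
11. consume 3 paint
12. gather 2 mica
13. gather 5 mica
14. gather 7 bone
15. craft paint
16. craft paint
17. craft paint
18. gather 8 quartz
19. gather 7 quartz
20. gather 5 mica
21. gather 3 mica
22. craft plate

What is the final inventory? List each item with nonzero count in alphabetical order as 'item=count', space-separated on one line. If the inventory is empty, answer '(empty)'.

Answer: bone=1 mica=22 paint=3 plate=2 quartz=11

Derivation:
After 1 (gather 5 mica): mica=5
After 2 (gather 2 quartz): mica=5 quartz=2
After 3 (consume 3 mica): mica=2 quartz=2
After 4 (consume 2 mica): quartz=2
After 5 (consume 2 quartz): (empty)
After 6 (gather 7 mica): mica=7
After 7 (gather 6 bone): bone=6 mica=7
After 8 (craft paint): bone=4 mica=7 paint=1
After 9 (craft paint): bone=2 mica=7 paint=2
After 10 (craft paint): mica=7 paint=3
After 11 (consume 3 paint): mica=7
After 12 (gather 2 mica): mica=9
After 13 (gather 5 mica): mica=14
After 14 (gather 7 bone): bone=7 mica=14
After 15 (craft paint): bone=5 mica=14 paint=1
After 16 (craft paint): bone=3 mica=14 paint=2
After 17 (craft paint): bone=1 mica=14 paint=3
After 18 (gather 8 quartz): bone=1 mica=14 paint=3 quartz=8
After 19 (gather 7 quartz): bone=1 mica=14 paint=3 quartz=15
After 20 (gather 5 mica): bone=1 mica=19 paint=3 quartz=15
After 21 (gather 3 mica): bone=1 mica=22 paint=3 quartz=15
After 22 (craft plate): bone=1 mica=22 paint=3 plate=2 quartz=11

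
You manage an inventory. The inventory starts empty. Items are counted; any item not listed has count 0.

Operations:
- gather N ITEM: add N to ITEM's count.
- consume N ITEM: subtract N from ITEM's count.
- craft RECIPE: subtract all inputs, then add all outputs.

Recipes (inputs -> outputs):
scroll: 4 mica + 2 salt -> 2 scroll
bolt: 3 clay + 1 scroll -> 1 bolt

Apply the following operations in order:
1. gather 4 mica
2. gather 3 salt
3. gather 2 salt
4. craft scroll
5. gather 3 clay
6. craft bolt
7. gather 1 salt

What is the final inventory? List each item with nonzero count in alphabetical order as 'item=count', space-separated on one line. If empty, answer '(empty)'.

Answer: bolt=1 salt=4 scroll=1

Derivation:
After 1 (gather 4 mica): mica=4
After 2 (gather 3 salt): mica=4 salt=3
After 3 (gather 2 salt): mica=4 salt=5
After 4 (craft scroll): salt=3 scroll=2
After 5 (gather 3 clay): clay=3 salt=3 scroll=2
After 6 (craft bolt): bolt=1 salt=3 scroll=1
After 7 (gather 1 salt): bolt=1 salt=4 scroll=1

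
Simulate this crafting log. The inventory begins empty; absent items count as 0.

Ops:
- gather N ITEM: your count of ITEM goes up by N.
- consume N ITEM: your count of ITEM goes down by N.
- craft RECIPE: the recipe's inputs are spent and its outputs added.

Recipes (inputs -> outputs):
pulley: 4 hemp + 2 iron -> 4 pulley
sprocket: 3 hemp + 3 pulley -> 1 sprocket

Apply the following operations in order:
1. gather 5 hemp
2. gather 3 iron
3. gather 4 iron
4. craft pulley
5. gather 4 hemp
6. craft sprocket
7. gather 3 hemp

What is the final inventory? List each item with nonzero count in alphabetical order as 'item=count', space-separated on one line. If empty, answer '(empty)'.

Answer: hemp=5 iron=5 pulley=1 sprocket=1

Derivation:
After 1 (gather 5 hemp): hemp=5
After 2 (gather 3 iron): hemp=5 iron=3
After 3 (gather 4 iron): hemp=5 iron=7
After 4 (craft pulley): hemp=1 iron=5 pulley=4
After 5 (gather 4 hemp): hemp=5 iron=5 pulley=4
After 6 (craft sprocket): hemp=2 iron=5 pulley=1 sprocket=1
After 7 (gather 3 hemp): hemp=5 iron=5 pulley=1 sprocket=1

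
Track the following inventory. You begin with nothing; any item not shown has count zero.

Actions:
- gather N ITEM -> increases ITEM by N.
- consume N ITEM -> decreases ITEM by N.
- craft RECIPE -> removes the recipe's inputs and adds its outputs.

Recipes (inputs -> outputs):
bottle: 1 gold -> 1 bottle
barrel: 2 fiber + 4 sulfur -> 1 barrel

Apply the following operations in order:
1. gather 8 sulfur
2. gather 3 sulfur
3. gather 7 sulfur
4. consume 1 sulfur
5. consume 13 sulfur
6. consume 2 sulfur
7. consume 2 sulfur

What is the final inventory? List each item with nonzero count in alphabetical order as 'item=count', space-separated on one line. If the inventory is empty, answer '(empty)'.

Answer: (empty)

Derivation:
After 1 (gather 8 sulfur): sulfur=8
After 2 (gather 3 sulfur): sulfur=11
After 3 (gather 7 sulfur): sulfur=18
After 4 (consume 1 sulfur): sulfur=17
After 5 (consume 13 sulfur): sulfur=4
After 6 (consume 2 sulfur): sulfur=2
After 7 (consume 2 sulfur): (empty)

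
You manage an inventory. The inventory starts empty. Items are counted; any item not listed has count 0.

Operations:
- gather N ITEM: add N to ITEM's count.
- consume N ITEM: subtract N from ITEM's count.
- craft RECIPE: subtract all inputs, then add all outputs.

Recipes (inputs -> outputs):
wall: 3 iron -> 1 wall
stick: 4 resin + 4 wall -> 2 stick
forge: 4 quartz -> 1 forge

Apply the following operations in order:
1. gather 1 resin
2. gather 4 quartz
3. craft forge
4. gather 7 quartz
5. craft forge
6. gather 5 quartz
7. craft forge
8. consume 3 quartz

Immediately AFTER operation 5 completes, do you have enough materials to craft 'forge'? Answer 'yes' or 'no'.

After 1 (gather 1 resin): resin=1
After 2 (gather 4 quartz): quartz=4 resin=1
After 3 (craft forge): forge=1 resin=1
After 4 (gather 7 quartz): forge=1 quartz=7 resin=1
After 5 (craft forge): forge=2 quartz=3 resin=1

Answer: no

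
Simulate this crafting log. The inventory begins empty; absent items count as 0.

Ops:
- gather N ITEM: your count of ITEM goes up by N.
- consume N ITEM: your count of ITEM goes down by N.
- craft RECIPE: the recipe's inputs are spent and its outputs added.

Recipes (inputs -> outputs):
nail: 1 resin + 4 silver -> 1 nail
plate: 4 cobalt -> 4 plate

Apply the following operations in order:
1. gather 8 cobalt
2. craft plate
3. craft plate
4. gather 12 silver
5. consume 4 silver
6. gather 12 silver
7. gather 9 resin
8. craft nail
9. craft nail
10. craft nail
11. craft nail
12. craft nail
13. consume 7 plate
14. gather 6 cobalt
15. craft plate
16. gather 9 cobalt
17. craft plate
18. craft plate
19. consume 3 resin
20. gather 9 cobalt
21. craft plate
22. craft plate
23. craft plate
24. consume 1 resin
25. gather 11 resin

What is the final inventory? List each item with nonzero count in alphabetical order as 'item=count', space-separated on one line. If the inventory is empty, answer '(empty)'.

After 1 (gather 8 cobalt): cobalt=8
After 2 (craft plate): cobalt=4 plate=4
After 3 (craft plate): plate=8
After 4 (gather 12 silver): plate=8 silver=12
After 5 (consume 4 silver): plate=8 silver=8
After 6 (gather 12 silver): plate=8 silver=20
After 7 (gather 9 resin): plate=8 resin=9 silver=20
After 8 (craft nail): nail=1 plate=8 resin=8 silver=16
After 9 (craft nail): nail=2 plate=8 resin=7 silver=12
After 10 (craft nail): nail=3 plate=8 resin=6 silver=8
After 11 (craft nail): nail=4 plate=8 resin=5 silver=4
After 12 (craft nail): nail=5 plate=8 resin=4
After 13 (consume 7 plate): nail=5 plate=1 resin=4
After 14 (gather 6 cobalt): cobalt=6 nail=5 plate=1 resin=4
After 15 (craft plate): cobalt=2 nail=5 plate=5 resin=4
After 16 (gather 9 cobalt): cobalt=11 nail=5 plate=5 resin=4
After 17 (craft plate): cobalt=7 nail=5 plate=9 resin=4
After 18 (craft plate): cobalt=3 nail=5 plate=13 resin=4
After 19 (consume 3 resin): cobalt=3 nail=5 plate=13 resin=1
After 20 (gather 9 cobalt): cobalt=12 nail=5 plate=13 resin=1
After 21 (craft plate): cobalt=8 nail=5 plate=17 resin=1
After 22 (craft plate): cobalt=4 nail=5 plate=21 resin=1
After 23 (craft plate): nail=5 plate=25 resin=1
After 24 (consume 1 resin): nail=5 plate=25
After 25 (gather 11 resin): nail=5 plate=25 resin=11

Answer: nail=5 plate=25 resin=11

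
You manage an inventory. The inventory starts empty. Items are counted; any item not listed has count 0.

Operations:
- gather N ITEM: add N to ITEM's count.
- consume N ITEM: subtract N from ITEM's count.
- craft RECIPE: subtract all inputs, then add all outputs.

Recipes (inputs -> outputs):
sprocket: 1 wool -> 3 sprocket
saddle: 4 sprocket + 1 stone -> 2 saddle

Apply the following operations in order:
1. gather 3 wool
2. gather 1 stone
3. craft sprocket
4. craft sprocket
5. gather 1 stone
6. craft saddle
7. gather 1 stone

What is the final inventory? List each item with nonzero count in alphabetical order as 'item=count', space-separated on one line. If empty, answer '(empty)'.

Answer: saddle=2 sprocket=2 stone=2 wool=1

Derivation:
After 1 (gather 3 wool): wool=3
After 2 (gather 1 stone): stone=1 wool=3
After 3 (craft sprocket): sprocket=3 stone=1 wool=2
After 4 (craft sprocket): sprocket=6 stone=1 wool=1
After 5 (gather 1 stone): sprocket=6 stone=2 wool=1
After 6 (craft saddle): saddle=2 sprocket=2 stone=1 wool=1
After 7 (gather 1 stone): saddle=2 sprocket=2 stone=2 wool=1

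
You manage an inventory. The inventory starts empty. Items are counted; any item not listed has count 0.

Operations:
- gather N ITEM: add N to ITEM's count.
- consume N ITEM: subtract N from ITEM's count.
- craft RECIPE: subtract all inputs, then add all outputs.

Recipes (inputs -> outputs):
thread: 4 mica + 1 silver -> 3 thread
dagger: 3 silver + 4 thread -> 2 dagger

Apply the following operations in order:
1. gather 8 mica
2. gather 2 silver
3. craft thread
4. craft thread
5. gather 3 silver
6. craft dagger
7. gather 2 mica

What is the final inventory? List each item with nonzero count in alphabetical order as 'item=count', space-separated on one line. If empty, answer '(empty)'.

After 1 (gather 8 mica): mica=8
After 2 (gather 2 silver): mica=8 silver=2
After 3 (craft thread): mica=4 silver=1 thread=3
After 4 (craft thread): thread=6
After 5 (gather 3 silver): silver=3 thread=6
After 6 (craft dagger): dagger=2 thread=2
After 7 (gather 2 mica): dagger=2 mica=2 thread=2

Answer: dagger=2 mica=2 thread=2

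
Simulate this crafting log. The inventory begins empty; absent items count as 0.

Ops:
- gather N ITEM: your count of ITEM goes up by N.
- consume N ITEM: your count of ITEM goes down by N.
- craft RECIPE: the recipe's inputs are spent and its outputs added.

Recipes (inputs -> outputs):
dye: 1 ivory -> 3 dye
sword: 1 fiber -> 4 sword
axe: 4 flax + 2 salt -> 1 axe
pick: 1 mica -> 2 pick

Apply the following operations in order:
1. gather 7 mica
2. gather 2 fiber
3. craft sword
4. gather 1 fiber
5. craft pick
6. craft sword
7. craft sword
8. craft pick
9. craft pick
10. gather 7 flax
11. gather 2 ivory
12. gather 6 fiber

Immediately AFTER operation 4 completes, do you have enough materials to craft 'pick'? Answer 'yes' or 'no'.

Answer: yes

Derivation:
After 1 (gather 7 mica): mica=7
After 2 (gather 2 fiber): fiber=2 mica=7
After 3 (craft sword): fiber=1 mica=7 sword=4
After 4 (gather 1 fiber): fiber=2 mica=7 sword=4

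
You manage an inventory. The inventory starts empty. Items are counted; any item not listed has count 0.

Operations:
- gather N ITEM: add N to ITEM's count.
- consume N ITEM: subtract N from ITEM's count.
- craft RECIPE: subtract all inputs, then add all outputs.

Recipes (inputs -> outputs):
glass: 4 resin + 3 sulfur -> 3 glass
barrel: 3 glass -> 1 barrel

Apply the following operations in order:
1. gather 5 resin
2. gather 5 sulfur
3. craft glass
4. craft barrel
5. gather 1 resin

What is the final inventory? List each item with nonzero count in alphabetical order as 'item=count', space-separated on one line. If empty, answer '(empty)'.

Answer: barrel=1 resin=2 sulfur=2

Derivation:
After 1 (gather 5 resin): resin=5
After 2 (gather 5 sulfur): resin=5 sulfur=5
After 3 (craft glass): glass=3 resin=1 sulfur=2
After 4 (craft barrel): barrel=1 resin=1 sulfur=2
After 5 (gather 1 resin): barrel=1 resin=2 sulfur=2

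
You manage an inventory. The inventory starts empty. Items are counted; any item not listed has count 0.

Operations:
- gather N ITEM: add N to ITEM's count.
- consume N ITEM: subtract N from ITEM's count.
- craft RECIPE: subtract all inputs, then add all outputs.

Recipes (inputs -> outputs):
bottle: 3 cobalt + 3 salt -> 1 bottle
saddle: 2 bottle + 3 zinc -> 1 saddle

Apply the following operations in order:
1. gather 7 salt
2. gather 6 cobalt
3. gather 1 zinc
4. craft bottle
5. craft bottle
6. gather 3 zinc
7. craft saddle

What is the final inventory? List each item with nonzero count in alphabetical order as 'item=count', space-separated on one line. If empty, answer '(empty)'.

After 1 (gather 7 salt): salt=7
After 2 (gather 6 cobalt): cobalt=6 salt=7
After 3 (gather 1 zinc): cobalt=6 salt=7 zinc=1
After 4 (craft bottle): bottle=1 cobalt=3 salt=4 zinc=1
After 5 (craft bottle): bottle=2 salt=1 zinc=1
After 6 (gather 3 zinc): bottle=2 salt=1 zinc=4
After 7 (craft saddle): saddle=1 salt=1 zinc=1

Answer: saddle=1 salt=1 zinc=1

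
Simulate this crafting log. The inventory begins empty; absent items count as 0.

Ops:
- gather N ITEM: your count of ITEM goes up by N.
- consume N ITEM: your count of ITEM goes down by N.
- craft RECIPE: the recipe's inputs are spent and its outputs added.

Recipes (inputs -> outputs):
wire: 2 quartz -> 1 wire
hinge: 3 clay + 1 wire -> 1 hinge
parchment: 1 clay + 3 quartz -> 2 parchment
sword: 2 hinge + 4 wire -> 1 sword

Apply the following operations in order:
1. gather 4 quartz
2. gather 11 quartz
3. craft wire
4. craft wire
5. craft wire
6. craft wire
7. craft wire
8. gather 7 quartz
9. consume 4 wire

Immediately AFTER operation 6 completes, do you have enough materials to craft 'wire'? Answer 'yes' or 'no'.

Answer: yes

Derivation:
After 1 (gather 4 quartz): quartz=4
After 2 (gather 11 quartz): quartz=15
After 3 (craft wire): quartz=13 wire=1
After 4 (craft wire): quartz=11 wire=2
After 5 (craft wire): quartz=9 wire=3
After 6 (craft wire): quartz=7 wire=4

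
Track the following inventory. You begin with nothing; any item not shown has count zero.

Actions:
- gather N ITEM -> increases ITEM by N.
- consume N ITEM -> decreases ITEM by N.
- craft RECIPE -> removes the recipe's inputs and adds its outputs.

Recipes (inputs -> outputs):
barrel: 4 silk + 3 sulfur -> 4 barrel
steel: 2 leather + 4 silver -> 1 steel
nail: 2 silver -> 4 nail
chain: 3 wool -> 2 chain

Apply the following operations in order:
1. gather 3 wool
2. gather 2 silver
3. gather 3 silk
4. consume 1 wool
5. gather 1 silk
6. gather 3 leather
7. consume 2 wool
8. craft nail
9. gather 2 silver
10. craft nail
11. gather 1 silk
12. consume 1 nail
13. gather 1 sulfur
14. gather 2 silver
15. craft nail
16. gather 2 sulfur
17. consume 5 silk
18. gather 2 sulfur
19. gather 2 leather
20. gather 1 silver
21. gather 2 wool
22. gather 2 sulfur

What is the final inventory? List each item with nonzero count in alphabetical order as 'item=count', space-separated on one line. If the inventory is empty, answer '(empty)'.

Answer: leather=5 nail=11 silver=1 sulfur=7 wool=2

Derivation:
After 1 (gather 3 wool): wool=3
After 2 (gather 2 silver): silver=2 wool=3
After 3 (gather 3 silk): silk=3 silver=2 wool=3
After 4 (consume 1 wool): silk=3 silver=2 wool=2
After 5 (gather 1 silk): silk=4 silver=2 wool=2
After 6 (gather 3 leather): leather=3 silk=4 silver=2 wool=2
After 7 (consume 2 wool): leather=3 silk=4 silver=2
After 8 (craft nail): leather=3 nail=4 silk=4
After 9 (gather 2 silver): leather=3 nail=4 silk=4 silver=2
After 10 (craft nail): leather=3 nail=8 silk=4
After 11 (gather 1 silk): leather=3 nail=8 silk=5
After 12 (consume 1 nail): leather=3 nail=7 silk=5
After 13 (gather 1 sulfur): leather=3 nail=7 silk=5 sulfur=1
After 14 (gather 2 silver): leather=3 nail=7 silk=5 silver=2 sulfur=1
After 15 (craft nail): leather=3 nail=11 silk=5 sulfur=1
After 16 (gather 2 sulfur): leather=3 nail=11 silk=5 sulfur=3
After 17 (consume 5 silk): leather=3 nail=11 sulfur=3
After 18 (gather 2 sulfur): leather=3 nail=11 sulfur=5
After 19 (gather 2 leather): leather=5 nail=11 sulfur=5
After 20 (gather 1 silver): leather=5 nail=11 silver=1 sulfur=5
After 21 (gather 2 wool): leather=5 nail=11 silver=1 sulfur=5 wool=2
After 22 (gather 2 sulfur): leather=5 nail=11 silver=1 sulfur=7 wool=2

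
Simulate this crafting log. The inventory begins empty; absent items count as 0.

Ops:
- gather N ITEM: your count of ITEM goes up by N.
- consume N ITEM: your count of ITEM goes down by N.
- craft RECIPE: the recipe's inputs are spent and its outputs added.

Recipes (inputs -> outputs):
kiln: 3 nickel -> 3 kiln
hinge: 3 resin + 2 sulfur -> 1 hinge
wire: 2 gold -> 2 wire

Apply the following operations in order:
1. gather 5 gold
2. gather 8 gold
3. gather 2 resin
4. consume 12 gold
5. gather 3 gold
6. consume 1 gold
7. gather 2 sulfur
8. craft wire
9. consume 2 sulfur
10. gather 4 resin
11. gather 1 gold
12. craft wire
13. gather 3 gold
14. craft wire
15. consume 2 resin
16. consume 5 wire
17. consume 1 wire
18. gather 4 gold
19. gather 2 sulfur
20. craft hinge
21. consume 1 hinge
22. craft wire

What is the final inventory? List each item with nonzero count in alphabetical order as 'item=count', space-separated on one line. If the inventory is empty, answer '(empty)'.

After 1 (gather 5 gold): gold=5
After 2 (gather 8 gold): gold=13
After 3 (gather 2 resin): gold=13 resin=2
After 4 (consume 12 gold): gold=1 resin=2
After 5 (gather 3 gold): gold=4 resin=2
After 6 (consume 1 gold): gold=3 resin=2
After 7 (gather 2 sulfur): gold=3 resin=2 sulfur=2
After 8 (craft wire): gold=1 resin=2 sulfur=2 wire=2
After 9 (consume 2 sulfur): gold=1 resin=2 wire=2
After 10 (gather 4 resin): gold=1 resin=6 wire=2
After 11 (gather 1 gold): gold=2 resin=6 wire=2
After 12 (craft wire): resin=6 wire=4
After 13 (gather 3 gold): gold=3 resin=6 wire=4
After 14 (craft wire): gold=1 resin=6 wire=6
After 15 (consume 2 resin): gold=1 resin=4 wire=6
After 16 (consume 5 wire): gold=1 resin=4 wire=1
After 17 (consume 1 wire): gold=1 resin=4
After 18 (gather 4 gold): gold=5 resin=4
After 19 (gather 2 sulfur): gold=5 resin=4 sulfur=2
After 20 (craft hinge): gold=5 hinge=1 resin=1
After 21 (consume 1 hinge): gold=5 resin=1
After 22 (craft wire): gold=3 resin=1 wire=2

Answer: gold=3 resin=1 wire=2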